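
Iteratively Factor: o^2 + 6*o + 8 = (o + 2)*(o + 4)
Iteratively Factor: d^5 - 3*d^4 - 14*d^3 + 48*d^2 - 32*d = (d - 2)*(d^4 - d^3 - 16*d^2 + 16*d) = d*(d - 2)*(d^3 - d^2 - 16*d + 16) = d*(d - 4)*(d - 2)*(d^2 + 3*d - 4) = d*(d - 4)*(d - 2)*(d - 1)*(d + 4)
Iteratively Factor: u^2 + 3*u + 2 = (u + 1)*(u + 2)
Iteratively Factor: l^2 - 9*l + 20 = (l - 4)*(l - 5)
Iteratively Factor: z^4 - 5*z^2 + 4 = (z + 2)*(z^3 - 2*z^2 - z + 2) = (z - 1)*(z + 2)*(z^2 - z - 2) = (z - 2)*(z - 1)*(z + 2)*(z + 1)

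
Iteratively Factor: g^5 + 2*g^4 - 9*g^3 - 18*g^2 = (g + 3)*(g^4 - g^3 - 6*g^2) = g*(g + 3)*(g^3 - g^2 - 6*g) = g^2*(g + 3)*(g^2 - g - 6) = g^2*(g + 2)*(g + 3)*(g - 3)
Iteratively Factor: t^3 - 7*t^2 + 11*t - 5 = (t - 5)*(t^2 - 2*t + 1) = (t - 5)*(t - 1)*(t - 1)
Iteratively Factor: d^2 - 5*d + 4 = (d - 4)*(d - 1)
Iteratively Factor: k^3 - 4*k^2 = (k)*(k^2 - 4*k) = k^2*(k - 4)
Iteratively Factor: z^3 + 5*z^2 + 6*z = (z + 2)*(z^2 + 3*z) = z*(z + 2)*(z + 3)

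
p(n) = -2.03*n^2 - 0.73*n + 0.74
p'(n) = -4.06*n - 0.73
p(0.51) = -0.16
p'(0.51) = -2.80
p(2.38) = -12.50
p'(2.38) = -10.39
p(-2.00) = -5.92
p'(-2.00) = 7.39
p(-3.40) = -20.24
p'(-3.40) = 13.07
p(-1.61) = -3.35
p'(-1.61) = 5.81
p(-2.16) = -7.15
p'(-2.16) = 8.04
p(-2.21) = -7.56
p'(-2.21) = 8.24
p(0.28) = 0.38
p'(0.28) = -1.87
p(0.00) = 0.74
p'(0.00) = -0.73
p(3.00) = -19.72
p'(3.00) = -12.91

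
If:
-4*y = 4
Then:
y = -1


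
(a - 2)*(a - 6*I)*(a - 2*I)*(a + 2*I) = a^4 - 2*a^3 - 6*I*a^3 + 4*a^2 + 12*I*a^2 - 8*a - 24*I*a + 48*I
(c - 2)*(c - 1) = c^2 - 3*c + 2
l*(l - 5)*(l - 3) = l^3 - 8*l^2 + 15*l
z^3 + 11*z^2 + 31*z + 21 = (z + 1)*(z + 3)*(z + 7)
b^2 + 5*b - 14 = (b - 2)*(b + 7)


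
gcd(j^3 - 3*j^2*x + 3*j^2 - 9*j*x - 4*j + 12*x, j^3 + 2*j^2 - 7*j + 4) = j^2 + 3*j - 4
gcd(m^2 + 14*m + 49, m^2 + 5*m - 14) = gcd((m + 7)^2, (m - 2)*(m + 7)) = m + 7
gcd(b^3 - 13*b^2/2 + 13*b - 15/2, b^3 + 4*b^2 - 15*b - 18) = b - 3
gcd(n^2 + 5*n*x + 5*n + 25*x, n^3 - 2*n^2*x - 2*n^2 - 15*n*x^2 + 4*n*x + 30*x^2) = 1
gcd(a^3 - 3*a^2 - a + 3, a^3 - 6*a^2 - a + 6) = a^2 - 1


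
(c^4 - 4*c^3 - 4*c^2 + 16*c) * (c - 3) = c^5 - 7*c^4 + 8*c^3 + 28*c^2 - 48*c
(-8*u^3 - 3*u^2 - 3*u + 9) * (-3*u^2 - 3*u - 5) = 24*u^5 + 33*u^4 + 58*u^3 - 3*u^2 - 12*u - 45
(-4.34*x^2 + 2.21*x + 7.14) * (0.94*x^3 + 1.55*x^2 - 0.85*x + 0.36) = -4.0796*x^5 - 4.6496*x^4 + 13.8261*x^3 + 7.6261*x^2 - 5.2734*x + 2.5704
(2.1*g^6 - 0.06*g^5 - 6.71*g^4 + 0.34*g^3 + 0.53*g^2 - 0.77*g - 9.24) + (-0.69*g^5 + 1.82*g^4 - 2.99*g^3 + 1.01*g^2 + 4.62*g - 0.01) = 2.1*g^6 - 0.75*g^5 - 4.89*g^4 - 2.65*g^3 + 1.54*g^2 + 3.85*g - 9.25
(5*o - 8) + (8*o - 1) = 13*o - 9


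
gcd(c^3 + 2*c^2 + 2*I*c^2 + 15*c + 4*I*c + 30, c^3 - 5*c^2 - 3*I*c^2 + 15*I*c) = c - 3*I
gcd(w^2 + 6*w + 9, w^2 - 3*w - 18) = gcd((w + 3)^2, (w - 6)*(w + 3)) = w + 3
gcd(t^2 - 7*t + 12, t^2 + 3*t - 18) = t - 3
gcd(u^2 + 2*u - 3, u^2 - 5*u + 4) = u - 1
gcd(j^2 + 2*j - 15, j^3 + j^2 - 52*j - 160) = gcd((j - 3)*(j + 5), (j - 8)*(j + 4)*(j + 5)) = j + 5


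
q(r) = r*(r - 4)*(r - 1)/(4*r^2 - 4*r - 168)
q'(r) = r*(4 - 8*r)*(r - 4)*(r - 1)/(4*r^2 - 4*r - 168)^2 + r*(r - 4)/(4*r^2 - 4*r - 168) + r*(r - 1)/(4*r^2 - 4*r - 168) + (r - 4)*(r - 1)/(4*r^2 - 4*r - 168) = (r^4 - 2*r^3 - 125*r^2 + 420*r - 168)/(4*(r^4 - 2*r^3 - 83*r^2 + 84*r + 1764))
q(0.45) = -0.01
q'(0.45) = -0.00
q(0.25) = -0.00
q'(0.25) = -0.01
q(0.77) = -0.00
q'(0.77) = 0.01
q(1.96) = 0.02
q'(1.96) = 0.03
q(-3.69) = 1.35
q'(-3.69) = -1.28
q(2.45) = 0.04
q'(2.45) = 0.02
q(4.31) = -0.04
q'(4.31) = -0.16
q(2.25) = 0.03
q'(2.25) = 0.02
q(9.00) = 3.00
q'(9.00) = -0.39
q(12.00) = 2.93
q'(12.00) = 0.13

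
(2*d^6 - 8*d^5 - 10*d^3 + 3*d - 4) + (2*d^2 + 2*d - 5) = 2*d^6 - 8*d^5 - 10*d^3 + 2*d^2 + 5*d - 9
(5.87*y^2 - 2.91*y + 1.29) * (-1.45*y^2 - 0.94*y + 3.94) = -8.5115*y^4 - 1.2983*y^3 + 23.9927*y^2 - 12.678*y + 5.0826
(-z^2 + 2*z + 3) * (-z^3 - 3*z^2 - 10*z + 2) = z^5 + z^4 + z^3 - 31*z^2 - 26*z + 6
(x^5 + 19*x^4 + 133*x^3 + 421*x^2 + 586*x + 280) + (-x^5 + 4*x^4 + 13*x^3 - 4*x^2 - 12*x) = 23*x^4 + 146*x^3 + 417*x^2 + 574*x + 280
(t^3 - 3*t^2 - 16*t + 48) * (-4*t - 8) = -4*t^4 + 4*t^3 + 88*t^2 - 64*t - 384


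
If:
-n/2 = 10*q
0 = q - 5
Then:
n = -100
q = 5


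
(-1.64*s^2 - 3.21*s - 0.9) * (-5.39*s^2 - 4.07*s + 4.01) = 8.8396*s^4 + 23.9767*s^3 + 11.3393*s^2 - 9.2091*s - 3.609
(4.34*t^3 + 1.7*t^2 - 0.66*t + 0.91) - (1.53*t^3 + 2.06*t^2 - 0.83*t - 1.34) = 2.81*t^3 - 0.36*t^2 + 0.17*t + 2.25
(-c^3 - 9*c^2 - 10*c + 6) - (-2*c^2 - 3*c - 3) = -c^3 - 7*c^2 - 7*c + 9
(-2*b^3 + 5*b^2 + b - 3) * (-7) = 14*b^3 - 35*b^2 - 7*b + 21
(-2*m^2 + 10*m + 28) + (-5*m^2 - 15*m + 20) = -7*m^2 - 5*m + 48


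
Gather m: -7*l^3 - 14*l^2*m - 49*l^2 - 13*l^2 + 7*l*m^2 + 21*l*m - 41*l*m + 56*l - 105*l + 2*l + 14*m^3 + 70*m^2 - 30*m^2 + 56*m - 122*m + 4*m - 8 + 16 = -7*l^3 - 62*l^2 - 47*l + 14*m^3 + m^2*(7*l + 40) + m*(-14*l^2 - 20*l - 62) + 8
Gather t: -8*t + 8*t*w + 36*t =t*(8*w + 28)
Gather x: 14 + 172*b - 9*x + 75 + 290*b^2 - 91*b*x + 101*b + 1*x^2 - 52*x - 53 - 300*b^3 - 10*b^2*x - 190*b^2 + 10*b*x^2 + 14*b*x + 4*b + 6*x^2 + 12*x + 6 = -300*b^3 + 100*b^2 + 277*b + x^2*(10*b + 7) + x*(-10*b^2 - 77*b - 49) + 42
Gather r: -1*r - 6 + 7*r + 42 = 6*r + 36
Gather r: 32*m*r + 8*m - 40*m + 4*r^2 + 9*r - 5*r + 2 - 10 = -32*m + 4*r^2 + r*(32*m + 4) - 8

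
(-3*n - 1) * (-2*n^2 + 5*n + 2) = 6*n^3 - 13*n^2 - 11*n - 2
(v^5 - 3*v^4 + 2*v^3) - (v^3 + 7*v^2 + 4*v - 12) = v^5 - 3*v^4 + v^3 - 7*v^2 - 4*v + 12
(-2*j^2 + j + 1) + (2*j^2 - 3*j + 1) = 2 - 2*j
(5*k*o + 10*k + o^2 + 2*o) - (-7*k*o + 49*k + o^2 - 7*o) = 12*k*o - 39*k + 9*o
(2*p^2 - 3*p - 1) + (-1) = 2*p^2 - 3*p - 2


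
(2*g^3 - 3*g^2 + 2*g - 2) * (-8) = -16*g^3 + 24*g^2 - 16*g + 16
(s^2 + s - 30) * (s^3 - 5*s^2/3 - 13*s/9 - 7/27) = s^5 - 2*s^4/3 - 298*s^3/9 + 1304*s^2/27 + 1163*s/27 + 70/9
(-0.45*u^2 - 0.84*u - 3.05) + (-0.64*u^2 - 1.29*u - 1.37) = -1.09*u^2 - 2.13*u - 4.42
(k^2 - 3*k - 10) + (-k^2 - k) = -4*k - 10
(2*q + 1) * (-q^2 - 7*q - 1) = -2*q^3 - 15*q^2 - 9*q - 1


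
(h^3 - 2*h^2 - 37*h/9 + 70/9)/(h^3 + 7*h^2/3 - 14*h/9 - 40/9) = (9*h^2 - 36*h + 35)/(9*h^2 + 3*h - 20)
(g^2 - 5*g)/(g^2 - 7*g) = (g - 5)/(g - 7)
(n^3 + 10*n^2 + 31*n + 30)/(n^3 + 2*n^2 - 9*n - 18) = (n + 5)/(n - 3)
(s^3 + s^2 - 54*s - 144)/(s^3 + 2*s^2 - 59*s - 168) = (s + 6)/(s + 7)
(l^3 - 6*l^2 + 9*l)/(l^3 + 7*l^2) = (l^2 - 6*l + 9)/(l*(l + 7))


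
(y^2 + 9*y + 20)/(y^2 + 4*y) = (y + 5)/y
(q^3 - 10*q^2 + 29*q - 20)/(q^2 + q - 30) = (q^2 - 5*q + 4)/(q + 6)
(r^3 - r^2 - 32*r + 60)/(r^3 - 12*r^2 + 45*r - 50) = (r + 6)/(r - 5)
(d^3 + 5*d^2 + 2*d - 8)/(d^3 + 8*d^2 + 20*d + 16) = (d - 1)/(d + 2)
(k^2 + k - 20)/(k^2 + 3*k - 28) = (k + 5)/(k + 7)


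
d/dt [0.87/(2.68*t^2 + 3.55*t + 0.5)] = (-4.6632*t - 3.0885)/(2.68*t^2 + 3.55*t + 0.5)^2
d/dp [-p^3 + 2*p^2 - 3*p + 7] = -3*p^2 + 4*p - 3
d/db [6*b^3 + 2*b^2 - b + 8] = 18*b^2 + 4*b - 1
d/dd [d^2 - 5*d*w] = 2*d - 5*w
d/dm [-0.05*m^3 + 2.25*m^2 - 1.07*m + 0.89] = -0.15*m^2 + 4.5*m - 1.07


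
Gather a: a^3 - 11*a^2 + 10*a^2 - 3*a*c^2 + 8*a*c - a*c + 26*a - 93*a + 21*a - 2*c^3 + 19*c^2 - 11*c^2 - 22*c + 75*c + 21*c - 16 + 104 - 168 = a^3 - a^2 + a*(-3*c^2 + 7*c - 46) - 2*c^3 + 8*c^2 + 74*c - 80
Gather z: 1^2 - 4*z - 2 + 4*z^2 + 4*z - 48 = 4*z^2 - 49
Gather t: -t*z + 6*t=t*(6 - z)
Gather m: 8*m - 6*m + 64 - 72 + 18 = 2*m + 10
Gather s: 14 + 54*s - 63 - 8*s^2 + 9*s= -8*s^2 + 63*s - 49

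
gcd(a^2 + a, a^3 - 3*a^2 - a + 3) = a + 1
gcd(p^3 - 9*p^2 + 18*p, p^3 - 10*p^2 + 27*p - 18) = p^2 - 9*p + 18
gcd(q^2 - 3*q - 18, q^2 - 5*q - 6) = q - 6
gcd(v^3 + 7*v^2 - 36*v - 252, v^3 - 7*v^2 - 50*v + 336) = v^2 + v - 42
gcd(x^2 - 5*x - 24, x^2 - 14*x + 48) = x - 8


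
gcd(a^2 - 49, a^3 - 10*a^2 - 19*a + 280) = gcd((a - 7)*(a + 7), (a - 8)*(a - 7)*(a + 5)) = a - 7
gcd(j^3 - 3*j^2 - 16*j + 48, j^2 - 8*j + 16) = j - 4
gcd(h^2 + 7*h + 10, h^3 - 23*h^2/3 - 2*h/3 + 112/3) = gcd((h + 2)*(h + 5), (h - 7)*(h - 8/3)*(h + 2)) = h + 2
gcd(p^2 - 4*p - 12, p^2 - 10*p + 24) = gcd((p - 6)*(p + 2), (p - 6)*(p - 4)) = p - 6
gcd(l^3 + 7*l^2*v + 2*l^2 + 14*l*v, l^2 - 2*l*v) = l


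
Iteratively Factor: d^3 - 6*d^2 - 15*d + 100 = (d - 5)*(d^2 - d - 20) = (d - 5)^2*(d + 4)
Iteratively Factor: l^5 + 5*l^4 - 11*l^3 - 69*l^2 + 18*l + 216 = (l + 3)*(l^4 + 2*l^3 - 17*l^2 - 18*l + 72) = (l + 3)*(l + 4)*(l^3 - 2*l^2 - 9*l + 18) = (l - 2)*(l + 3)*(l + 4)*(l^2 - 9) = (l - 3)*(l - 2)*(l + 3)*(l + 4)*(l + 3)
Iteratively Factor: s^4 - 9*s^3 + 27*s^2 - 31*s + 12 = (s - 3)*(s^3 - 6*s^2 + 9*s - 4) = (s - 3)*(s - 1)*(s^2 - 5*s + 4) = (s - 3)*(s - 1)^2*(s - 4)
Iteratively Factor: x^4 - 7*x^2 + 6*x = (x - 1)*(x^3 + x^2 - 6*x) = x*(x - 1)*(x^2 + x - 6) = x*(x - 1)*(x + 3)*(x - 2)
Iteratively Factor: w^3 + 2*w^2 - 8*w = (w - 2)*(w^2 + 4*w) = w*(w - 2)*(w + 4)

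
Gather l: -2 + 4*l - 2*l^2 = -2*l^2 + 4*l - 2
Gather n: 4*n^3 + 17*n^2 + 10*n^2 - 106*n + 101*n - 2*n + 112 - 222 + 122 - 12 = 4*n^3 + 27*n^2 - 7*n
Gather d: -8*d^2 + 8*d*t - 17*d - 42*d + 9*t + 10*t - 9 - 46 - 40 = -8*d^2 + d*(8*t - 59) + 19*t - 95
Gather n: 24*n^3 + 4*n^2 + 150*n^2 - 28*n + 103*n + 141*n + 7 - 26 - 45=24*n^3 + 154*n^2 + 216*n - 64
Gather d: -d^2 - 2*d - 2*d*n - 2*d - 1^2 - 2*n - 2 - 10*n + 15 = -d^2 + d*(-2*n - 4) - 12*n + 12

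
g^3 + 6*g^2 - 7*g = g*(g - 1)*(g + 7)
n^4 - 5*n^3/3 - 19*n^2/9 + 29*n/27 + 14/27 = (n - 7/3)*(n - 2/3)*(n + 1/3)*(n + 1)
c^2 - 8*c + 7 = (c - 7)*(c - 1)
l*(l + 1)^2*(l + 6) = l^4 + 8*l^3 + 13*l^2 + 6*l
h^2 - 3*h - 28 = (h - 7)*(h + 4)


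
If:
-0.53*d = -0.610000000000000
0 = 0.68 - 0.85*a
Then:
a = 0.80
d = 1.15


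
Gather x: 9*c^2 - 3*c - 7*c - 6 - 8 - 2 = 9*c^2 - 10*c - 16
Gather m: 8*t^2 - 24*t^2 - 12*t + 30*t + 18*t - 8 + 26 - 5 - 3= -16*t^2 + 36*t + 10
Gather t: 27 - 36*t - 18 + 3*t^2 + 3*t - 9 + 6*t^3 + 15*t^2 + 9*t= 6*t^3 + 18*t^2 - 24*t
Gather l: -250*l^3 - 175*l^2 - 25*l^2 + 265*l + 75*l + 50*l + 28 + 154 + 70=-250*l^3 - 200*l^2 + 390*l + 252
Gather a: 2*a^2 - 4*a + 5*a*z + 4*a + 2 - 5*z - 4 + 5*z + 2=2*a^2 + 5*a*z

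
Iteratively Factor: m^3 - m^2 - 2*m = (m + 1)*(m^2 - 2*m) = m*(m + 1)*(m - 2)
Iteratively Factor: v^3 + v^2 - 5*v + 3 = (v - 1)*(v^2 + 2*v - 3) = (v - 1)*(v + 3)*(v - 1)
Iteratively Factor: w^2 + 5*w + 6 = (w + 2)*(w + 3)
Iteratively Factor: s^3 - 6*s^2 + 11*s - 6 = (s - 2)*(s^2 - 4*s + 3) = (s - 2)*(s - 1)*(s - 3)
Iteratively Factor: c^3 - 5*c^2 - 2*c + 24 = (c - 3)*(c^2 - 2*c - 8) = (c - 4)*(c - 3)*(c + 2)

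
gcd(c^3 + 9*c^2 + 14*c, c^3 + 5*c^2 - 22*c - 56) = c^2 + 9*c + 14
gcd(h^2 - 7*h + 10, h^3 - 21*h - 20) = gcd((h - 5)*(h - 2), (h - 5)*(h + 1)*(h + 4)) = h - 5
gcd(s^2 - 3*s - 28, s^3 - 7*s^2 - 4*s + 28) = s - 7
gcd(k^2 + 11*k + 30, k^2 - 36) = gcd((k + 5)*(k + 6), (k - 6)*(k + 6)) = k + 6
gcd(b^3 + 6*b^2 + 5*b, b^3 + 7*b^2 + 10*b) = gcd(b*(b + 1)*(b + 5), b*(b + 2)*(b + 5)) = b^2 + 5*b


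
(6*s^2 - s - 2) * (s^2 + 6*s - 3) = 6*s^4 + 35*s^3 - 26*s^2 - 9*s + 6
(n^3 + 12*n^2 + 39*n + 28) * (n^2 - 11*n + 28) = n^5 + n^4 - 65*n^3 - 65*n^2 + 784*n + 784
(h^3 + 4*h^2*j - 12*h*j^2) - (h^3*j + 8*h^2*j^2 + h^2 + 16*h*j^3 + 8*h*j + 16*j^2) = -h^3*j + h^3 - 8*h^2*j^2 + 4*h^2*j - h^2 - 16*h*j^3 - 12*h*j^2 - 8*h*j - 16*j^2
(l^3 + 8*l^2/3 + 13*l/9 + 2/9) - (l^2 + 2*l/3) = l^3 + 5*l^2/3 + 7*l/9 + 2/9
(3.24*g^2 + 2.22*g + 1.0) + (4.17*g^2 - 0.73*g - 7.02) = 7.41*g^2 + 1.49*g - 6.02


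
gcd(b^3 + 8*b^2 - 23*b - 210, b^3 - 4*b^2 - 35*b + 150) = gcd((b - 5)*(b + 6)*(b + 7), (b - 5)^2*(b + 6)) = b^2 + b - 30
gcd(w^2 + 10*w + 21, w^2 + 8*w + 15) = w + 3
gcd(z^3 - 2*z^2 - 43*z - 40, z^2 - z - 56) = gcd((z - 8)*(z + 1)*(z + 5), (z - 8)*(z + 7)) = z - 8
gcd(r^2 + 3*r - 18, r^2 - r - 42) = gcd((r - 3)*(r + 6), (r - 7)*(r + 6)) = r + 6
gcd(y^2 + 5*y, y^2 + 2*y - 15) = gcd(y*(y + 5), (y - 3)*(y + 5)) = y + 5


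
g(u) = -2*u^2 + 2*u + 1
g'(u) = 2 - 4*u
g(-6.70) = -102.18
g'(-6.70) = 28.80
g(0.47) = 1.50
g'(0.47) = 0.12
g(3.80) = -20.28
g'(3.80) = -13.20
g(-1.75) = -8.62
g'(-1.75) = 9.00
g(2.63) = -7.57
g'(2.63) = -8.52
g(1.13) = 0.71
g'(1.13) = -2.52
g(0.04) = 1.08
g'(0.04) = 1.84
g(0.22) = 1.34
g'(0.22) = 1.12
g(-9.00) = -179.00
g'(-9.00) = 38.00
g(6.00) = -59.00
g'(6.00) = -22.00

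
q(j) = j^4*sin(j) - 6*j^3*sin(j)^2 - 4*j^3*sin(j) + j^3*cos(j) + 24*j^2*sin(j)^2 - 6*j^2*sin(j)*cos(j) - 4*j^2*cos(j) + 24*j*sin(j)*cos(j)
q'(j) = j^4*cos(j) - 12*j^3*sin(j)*cos(j) + 3*j^3*sin(j) - 4*j^3*cos(j) - 12*j^2*sin(j)^2 + 48*j^2*sin(j)*cos(j) - 8*j^2*sin(j) - 6*j^2*cos(j)^2 + 3*j^2*cos(j) + 24*j*sin(j)^2 - 12*j*sin(j)*cos(j) + 24*j*cos(j)^2 - 8*j*cos(j) + 24*sin(j)*cos(j)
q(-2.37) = 25.62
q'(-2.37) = 106.57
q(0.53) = 5.21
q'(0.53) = 19.11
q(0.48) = 4.29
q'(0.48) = 17.46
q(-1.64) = 62.98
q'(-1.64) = -24.51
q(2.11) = 15.72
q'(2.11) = -35.11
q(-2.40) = 22.43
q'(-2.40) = 105.70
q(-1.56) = 60.48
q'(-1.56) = -37.56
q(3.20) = 10.77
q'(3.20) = 40.14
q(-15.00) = -28450.08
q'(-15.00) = -18401.35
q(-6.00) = 329.93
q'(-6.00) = 2770.11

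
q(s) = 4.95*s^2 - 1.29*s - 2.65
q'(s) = 9.9*s - 1.29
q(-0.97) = 3.26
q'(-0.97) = -10.89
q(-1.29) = 7.25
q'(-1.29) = -14.06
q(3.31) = 47.31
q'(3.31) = 31.48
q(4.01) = 71.77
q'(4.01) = 38.41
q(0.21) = -2.70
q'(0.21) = 0.79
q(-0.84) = 1.93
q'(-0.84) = -9.61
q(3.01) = 38.31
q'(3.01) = 28.51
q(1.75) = 10.25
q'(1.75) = 16.04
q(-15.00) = 1130.45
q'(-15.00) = -149.79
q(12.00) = 694.67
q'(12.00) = 117.51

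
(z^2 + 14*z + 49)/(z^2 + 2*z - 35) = (z + 7)/(z - 5)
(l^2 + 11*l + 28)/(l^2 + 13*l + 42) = (l + 4)/(l + 6)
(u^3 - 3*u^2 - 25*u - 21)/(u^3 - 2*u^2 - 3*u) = (u^2 - 4*u - 21)/(u*(u - 3))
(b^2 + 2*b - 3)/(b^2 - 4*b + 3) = (b + 3)/(b - 3)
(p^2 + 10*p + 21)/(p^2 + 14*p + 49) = (p + 3)/(p + 7)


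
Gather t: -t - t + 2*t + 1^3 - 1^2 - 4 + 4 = 0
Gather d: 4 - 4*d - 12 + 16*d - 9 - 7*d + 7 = 5*d - 10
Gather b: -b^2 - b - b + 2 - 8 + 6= -b^2 - 2*b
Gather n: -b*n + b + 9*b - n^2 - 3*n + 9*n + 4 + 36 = 10*b - n^2 + n*(6 - b) + 40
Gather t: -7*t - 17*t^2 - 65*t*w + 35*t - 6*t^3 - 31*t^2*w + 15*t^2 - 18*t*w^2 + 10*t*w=-6*t^3 + t^2*(-31*w - 2) + t*(-18*w^2 - 55*w + 28)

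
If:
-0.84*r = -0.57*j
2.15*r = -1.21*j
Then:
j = 0.00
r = 0.00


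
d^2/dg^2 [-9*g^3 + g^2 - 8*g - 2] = 2 - 54*g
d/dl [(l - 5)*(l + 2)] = 2*l - 3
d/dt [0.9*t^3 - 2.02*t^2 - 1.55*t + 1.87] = 2.7*t^2 - 4.04*t - 1.55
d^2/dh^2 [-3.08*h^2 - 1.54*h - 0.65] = -6.16000000000000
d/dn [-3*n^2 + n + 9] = 1 - 6*n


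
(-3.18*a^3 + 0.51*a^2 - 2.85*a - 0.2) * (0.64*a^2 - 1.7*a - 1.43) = -2.0352*a^5 + 5.7324*a^4 + 1.8564*a^3 + 3.9877*a^2 + 4.4155*a + 0.286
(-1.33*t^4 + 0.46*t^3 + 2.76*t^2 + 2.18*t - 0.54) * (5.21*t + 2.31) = -6.9293*t^5 - 0.6757*t^4 + 15.4422*t^3 + 17.7334*t^2 + 2.2224*t - 1.2474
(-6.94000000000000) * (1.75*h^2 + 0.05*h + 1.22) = -12.145*h^2 - 0.347*h - 8.4668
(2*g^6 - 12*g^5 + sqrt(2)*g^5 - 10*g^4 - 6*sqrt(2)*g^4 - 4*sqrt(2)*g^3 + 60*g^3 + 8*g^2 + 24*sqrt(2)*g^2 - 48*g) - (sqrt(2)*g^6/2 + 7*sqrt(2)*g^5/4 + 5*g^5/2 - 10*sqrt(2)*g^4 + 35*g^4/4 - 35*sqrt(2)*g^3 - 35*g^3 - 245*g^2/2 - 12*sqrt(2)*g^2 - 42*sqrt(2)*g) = -sqrt(2)*g^6/2 + 2*g^6 - 29*g^5/2 - 3*sqrt(2)*g^5/4 - 75*g^4/4 + 4*sqrt(2)*g^4 + 31*sqrt(2)*g^3 + 95*g^3 + 36*sqrt(2)*g^2 + 261*g^2/2 - 48*g + 42*sqrt(2)*g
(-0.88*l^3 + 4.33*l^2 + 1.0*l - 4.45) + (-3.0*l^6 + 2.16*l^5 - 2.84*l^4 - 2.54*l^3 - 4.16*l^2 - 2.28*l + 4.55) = -3.0*l^6 + 2.16*l^5 - 2.84*l^4 - 3.42*l^3 + 0.17*l^2 - 1.28*l + 0.0999999999999996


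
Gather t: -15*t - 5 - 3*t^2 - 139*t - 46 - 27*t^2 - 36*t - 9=-30*t^2 - 190*t - 60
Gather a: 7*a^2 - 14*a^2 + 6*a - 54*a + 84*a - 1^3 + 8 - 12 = -7*a^2 + 36*a - 5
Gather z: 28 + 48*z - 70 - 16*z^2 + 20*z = -16*z^2 + 68*z - 42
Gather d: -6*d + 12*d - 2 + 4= 6*d + 2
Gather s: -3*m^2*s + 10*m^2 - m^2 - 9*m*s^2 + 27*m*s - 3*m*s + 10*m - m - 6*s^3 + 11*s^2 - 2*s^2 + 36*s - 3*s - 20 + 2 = 9*m^2 + 9*m - 6*s^3 + s^2*(9 - 9*m) + s*(-3*m^2 + 24*m + 33) - 18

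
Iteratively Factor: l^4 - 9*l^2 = (l)*(l^3 - 9*l) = l^2*(l^2 - 9) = l^2*(l - 3)*(l + 3)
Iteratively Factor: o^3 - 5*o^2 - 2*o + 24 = (o + 2)*(o^2 - 7*o + 12) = (o - 4)*(o + 2)*(o - 3)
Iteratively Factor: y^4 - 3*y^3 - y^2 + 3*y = (y - 3)*(y^3 - y) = (y - 3)*(y - 1)*(y^2 + y) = (y - 3)*(y - 1)*(y + 1)*(y)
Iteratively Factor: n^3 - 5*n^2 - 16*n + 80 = (n + 4)*(n^2 - 9*n + 20) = (n - 4)*(n + 4)*(n - 5)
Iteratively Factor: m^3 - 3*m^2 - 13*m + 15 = (m - 1)*(m^2 - 2*m - 15) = (m - 5)*(m - 1)*(m + 3)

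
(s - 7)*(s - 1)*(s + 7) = s^3 - s^2 - 49*s + 49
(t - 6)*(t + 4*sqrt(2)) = t^2 - 6*t + 4*sqrt(2)*t - 24*sqrt(2)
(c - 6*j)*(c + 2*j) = c^2 - 4*c*j - 12*j^2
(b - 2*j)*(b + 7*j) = b^2 + 5*b*j - 14*j^2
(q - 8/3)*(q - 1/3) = q^2 - 3*q + 8/9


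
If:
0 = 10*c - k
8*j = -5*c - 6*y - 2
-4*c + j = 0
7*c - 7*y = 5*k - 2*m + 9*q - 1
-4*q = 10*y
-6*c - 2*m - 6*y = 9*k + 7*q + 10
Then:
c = -36/611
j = -144/611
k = -360/611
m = -14659/7332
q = -275/3666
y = 55/1833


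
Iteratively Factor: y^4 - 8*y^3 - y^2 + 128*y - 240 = (y + 4)*(y^3 - 12*y^2 + 47*y - 60) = (y - 5)*(y + 4)*(y^2 - 7*y + 12) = (y - 5)*(y - 3)*(y + 4)*(y - 4)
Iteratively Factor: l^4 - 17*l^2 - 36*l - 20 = (l + 2)*(l^3 - 2*l^2 - 13*l - 10) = (l + 2)^2*(l^2 - 4*l - 5) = (l + 1)*(l + 2)^2*(l - 5)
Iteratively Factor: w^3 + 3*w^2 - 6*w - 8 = (w + 4)*(w^2 - w - 2) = (w + 1)*(w + 4)*(w - 2)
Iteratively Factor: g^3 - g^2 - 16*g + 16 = (g - 4)*(g^2 + 3*g - 4) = (g - 4)*(g - 1)*(g + 4)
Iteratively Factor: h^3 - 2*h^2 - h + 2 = (h + 1)*(h^2 - 3*h + 2) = (h - 1)*(h + 1)*(h - 2)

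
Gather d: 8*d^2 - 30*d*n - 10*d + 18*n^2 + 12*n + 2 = 8*d^2 + d*(-30*n - 10) + 18*n^2 + 12*n + 2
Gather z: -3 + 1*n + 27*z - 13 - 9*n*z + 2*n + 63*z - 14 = 3*n + z*(90 - 9*n) - 30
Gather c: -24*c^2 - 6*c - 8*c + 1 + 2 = -24*c^2 - 14*c + 3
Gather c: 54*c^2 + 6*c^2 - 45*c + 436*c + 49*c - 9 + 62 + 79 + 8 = 60*c^2 + 440*c + 140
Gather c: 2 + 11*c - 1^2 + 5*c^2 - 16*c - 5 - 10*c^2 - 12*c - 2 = -5*c^2 - 17*c - 6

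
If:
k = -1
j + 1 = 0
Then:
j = -1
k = -1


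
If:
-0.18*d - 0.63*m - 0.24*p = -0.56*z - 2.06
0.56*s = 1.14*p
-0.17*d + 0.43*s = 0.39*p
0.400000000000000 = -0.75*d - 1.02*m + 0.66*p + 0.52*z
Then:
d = -4.23505843071786*z - 40.9110816878706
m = 2.66399554813578*z + 20.4175464855218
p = -1.4833611574847*z - 14.3294149252586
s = -3.01969949916528*z - 29.1705946692764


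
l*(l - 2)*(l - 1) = l^3 - 3*l^2 + 2*l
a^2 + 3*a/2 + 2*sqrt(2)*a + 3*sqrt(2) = (a + 3/2)*(a + 2*sqrt(2))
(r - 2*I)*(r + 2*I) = r^2 + 4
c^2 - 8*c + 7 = (c - 7)*(c - 1)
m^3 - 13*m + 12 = (m - 3)*(m - 1)*(m + 4)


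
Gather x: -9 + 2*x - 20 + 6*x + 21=8*x - 8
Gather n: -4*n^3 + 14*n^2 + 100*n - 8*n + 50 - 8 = -4*n^3 + 14*n^2 + 92*n + 42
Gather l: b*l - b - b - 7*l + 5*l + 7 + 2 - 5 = -2*b + l*(b - 2) + 4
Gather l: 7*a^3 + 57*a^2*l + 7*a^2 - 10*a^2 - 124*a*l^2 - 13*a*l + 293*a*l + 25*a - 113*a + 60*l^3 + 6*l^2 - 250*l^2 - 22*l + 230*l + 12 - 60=7*a^3 - 3*a^2 - 88*a + 60*l^3 + l^2*(-124*a - 244) + l*(57*a^2 + 280*a + 208) - 48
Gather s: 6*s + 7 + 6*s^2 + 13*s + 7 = 6*s^2 + 19*s + 14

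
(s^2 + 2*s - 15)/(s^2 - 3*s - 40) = (s - 3)/(s - 8)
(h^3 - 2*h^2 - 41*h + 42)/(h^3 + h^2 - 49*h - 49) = (h^2 + 5*h - 6)/(h^2 + 8*h + 7)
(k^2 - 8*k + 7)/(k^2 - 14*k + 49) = (k - 1)/(k - 7)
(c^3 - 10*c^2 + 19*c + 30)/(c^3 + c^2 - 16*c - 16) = (c^2 - 11*c + 30)/(c^2 - 16)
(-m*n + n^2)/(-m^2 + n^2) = n/(m + n)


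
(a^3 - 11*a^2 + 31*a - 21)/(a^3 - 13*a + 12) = (a - 7)/(a + 4)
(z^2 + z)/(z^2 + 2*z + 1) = z/(z + 1)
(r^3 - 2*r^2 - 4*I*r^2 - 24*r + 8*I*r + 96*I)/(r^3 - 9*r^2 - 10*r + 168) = (r - 4*I)/(r - 7)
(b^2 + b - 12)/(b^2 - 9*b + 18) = (b + 4)/(b - 6)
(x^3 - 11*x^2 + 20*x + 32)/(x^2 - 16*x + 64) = (x^2 - 3*x - 4)/(x - 8)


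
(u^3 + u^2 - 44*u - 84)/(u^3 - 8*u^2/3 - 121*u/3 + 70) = 3*(u + 2)/(3*u - 5)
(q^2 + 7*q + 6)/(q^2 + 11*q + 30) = (q + 1)/(q + 5)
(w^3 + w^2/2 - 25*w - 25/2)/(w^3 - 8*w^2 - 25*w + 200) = (w + 1/2)/(w - 8)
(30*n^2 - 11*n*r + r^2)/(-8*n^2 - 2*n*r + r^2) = (-30*n^2 + 11*n*r - r^2)/(8*n^2 + 2*n*r - r^2)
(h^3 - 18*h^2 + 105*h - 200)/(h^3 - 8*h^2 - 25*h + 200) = (h - 5)/(h + 5)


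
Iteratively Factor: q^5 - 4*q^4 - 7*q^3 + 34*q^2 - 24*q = (q + 3)*(q^4 - 7*q^3 + 14*q^2 - 8*q) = (q - 2)*(q + 3)*(q^3 - 5*q^2 + 4*q) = (q - 2)*(q - 1)*(q + 3)*(q^2 - 4*q) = q*(q - 2)*(q - 1)*(q + 3)*(q - 4)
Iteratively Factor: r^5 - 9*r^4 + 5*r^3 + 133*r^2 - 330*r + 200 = (r + 4)*(r^4 - 13*r^3 + 57*r^2 - 95*r + 50) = (r - 1)*(r + 4)*(r^3 - 12*r^2 + 45*r - 50) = (r - 5)*(r - 1)*(r + 4)*(r^2 - 7*r + 10) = (r - 5)*(r - 2)*(r - 1)*(r + 4)*(r - 5)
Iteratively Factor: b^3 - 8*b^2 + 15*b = (b)*(b^2 - 8*b + 15) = b*(b - 5)*(b - 3)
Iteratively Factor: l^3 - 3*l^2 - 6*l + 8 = (l - 1)*(l^2 - 2*l - 8) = (l - 1)*(l + 2)*(l - 4)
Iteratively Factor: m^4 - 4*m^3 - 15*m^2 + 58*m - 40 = (m - 5)*(m^3 + m^2 - 10*m + 8) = (m - 5)*(m + 4)*(m^2 - 3*m + 2) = (m - 5)*(m - 2)*(m + 4)*(m - 1)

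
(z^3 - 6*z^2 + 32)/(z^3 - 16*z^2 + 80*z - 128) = (z + 2)/(z - 8)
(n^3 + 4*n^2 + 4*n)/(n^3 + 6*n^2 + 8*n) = (n + 2)/(n + 4)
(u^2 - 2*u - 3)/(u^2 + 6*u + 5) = (u - 3)/(u + 5)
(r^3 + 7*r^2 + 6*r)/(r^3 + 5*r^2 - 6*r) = (r + 1)/(r - 1)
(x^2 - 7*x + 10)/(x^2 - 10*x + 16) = (x - 5)/(x - 8)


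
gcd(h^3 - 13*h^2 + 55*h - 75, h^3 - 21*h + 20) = 1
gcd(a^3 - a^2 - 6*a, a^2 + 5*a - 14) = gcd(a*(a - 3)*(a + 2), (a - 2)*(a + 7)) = 1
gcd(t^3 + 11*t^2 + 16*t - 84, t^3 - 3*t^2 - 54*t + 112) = t^2 + 5*t - 14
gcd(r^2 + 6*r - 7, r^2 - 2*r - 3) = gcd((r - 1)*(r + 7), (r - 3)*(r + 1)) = 1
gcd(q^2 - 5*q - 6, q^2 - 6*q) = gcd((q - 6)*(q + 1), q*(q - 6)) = q - 6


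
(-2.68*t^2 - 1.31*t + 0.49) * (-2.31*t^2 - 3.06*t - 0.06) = 6.1908*t^4 + 11.2269*t^3 + 3.0375*t^2 - 1.4208*t - 0.0294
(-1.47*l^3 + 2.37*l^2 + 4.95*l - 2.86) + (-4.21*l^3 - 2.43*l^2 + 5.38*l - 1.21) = -5.68*l^3 - 0.0600000000000001*l^2 + 10.33*l - 4.07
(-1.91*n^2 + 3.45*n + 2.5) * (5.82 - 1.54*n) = 2.9414*n^3 - 16.4292*n^2 + 16.229*n + 14.55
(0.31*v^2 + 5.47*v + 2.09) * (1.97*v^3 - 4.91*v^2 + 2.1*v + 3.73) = 0.6107*v^5 + 9.2538*v^4 - 22.0894*v^3 + 2.3814*v^2 + 24.7921*v + 7.7957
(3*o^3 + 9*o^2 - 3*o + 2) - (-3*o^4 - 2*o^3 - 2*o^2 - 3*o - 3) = 3*o^4 + 5*o^3 + 11*o^2 + 5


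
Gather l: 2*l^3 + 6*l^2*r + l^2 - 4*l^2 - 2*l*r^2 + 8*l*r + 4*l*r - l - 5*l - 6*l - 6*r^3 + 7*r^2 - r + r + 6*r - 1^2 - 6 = 2*l^3 + l^2*(6*r - 3) + l*(-2*r^2 + 12*r - 12) - 6*r^3 + 7*r^2 + 6*r - 7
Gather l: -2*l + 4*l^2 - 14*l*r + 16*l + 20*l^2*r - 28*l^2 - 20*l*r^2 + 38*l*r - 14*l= l^2*(20*r - 24) + l*(-20*r^2 + 24*r)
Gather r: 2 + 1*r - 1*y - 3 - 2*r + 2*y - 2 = -r + y - 3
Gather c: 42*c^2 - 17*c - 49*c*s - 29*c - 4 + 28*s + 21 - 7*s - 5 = 42*c^2 + c*(-49*s - 46) + 21*s + 12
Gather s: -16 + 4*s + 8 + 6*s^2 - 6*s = 6*s^2 - 2*s - 8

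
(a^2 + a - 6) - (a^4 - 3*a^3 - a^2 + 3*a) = -a^4 + 3*a^3 + 2*a^2 - 2*a - 6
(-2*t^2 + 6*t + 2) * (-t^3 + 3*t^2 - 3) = 2*t^5 - 12*t^4 + 16*t^3 + 12*t^2 - 18*t - 6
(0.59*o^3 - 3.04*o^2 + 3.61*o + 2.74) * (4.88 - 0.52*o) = -0.3068*o^4 + 4.46*o^3 - 16.7124*o^2 + 16.192*o + 13.3712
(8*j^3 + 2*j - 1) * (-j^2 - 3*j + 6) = -8*j^5 - 24*j^4 + 46*j^3 - 5*j^2 + 15*j - 6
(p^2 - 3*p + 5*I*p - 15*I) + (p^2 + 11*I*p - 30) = 2*p^2 - 3*p + 16*I*p - 30 - 15*I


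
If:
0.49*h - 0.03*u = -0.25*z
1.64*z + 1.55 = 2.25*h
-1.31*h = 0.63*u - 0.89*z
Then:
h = 0.23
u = -1.37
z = -0.62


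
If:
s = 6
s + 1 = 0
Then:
No Solution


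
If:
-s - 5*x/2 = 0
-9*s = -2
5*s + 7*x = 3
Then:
No Solution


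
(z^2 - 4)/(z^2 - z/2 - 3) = 2*(z + 2)/(2*z + 3)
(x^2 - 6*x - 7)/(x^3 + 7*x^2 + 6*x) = (x - 7)/(x*(x + 6))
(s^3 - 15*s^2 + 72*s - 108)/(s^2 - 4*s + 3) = (s^2 - 12*s + 36)/(s - 1)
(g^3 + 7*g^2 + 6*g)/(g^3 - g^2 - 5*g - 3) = g*(g + 6)/(g^2 - 2*g - 3)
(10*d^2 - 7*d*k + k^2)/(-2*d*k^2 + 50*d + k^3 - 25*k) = (-5*d + k)/(k^2 - 25)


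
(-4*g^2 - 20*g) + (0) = -4*g^2 - 20*g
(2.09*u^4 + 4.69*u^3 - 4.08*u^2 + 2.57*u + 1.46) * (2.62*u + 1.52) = 5.4758*u^5 + 15.4646*u^4 - 3.5608*u^3 + 0.5318*u^2 + 7.7316*u + 2.2192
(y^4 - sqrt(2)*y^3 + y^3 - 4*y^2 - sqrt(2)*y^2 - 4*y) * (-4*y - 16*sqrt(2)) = -4*y^5 - 12*sqrt(2)*y^4 - 4*y^4 - 12*sqrt(2)*y^3 + 48*y^3 + 48*y^2 + 64*sqrt(2)*y^2 + 64*sqrt(2)*y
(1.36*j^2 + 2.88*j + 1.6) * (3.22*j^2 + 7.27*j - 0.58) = 4.3792*j^4 + 19.1608*j^3 + 25.3008*j^2 + 9.9616*j - 0.928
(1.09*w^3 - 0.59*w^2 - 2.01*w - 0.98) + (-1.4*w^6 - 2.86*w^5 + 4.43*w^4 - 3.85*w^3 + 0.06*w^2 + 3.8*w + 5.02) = -1.4*w^6 - 2.86*w^5 + 4.43*w^4 - 2.76*w^3 - 0.53*w^2 + 1.79*w + 4.04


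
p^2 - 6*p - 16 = (p - 8)*(p + 2)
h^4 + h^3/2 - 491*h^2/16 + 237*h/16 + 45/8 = (h - 5)*(h - 3/4)*(h + 1/4)*(h + 6)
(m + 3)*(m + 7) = m^2 + 10*m + 21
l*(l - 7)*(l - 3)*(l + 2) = l^4 - 8*l^3 + l^2 + 42*l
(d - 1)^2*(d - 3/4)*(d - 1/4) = d^4 - 3*d^3 + 51*d^2/16 - 11*d/8 + 3/16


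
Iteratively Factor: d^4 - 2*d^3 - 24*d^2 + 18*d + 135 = (d - 3)*(d^3 + d^2 - 21*d - 45) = (d - 3)*(d + 3)*(d^2 - 2*d - 15) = (d - 3)*(d + 3)^2*(d - 5)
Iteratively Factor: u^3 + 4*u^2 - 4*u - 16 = (u + 2)*(u^2 + 2*u - 8) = (u - 2)*(u + 2)*(u + 4)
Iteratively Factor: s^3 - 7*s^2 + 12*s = (s)*(s^2 - 7*s + 12) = s*(s - 4)*(s - 3)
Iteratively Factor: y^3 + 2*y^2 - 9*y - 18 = (y - 3)*(y^2 + 5*y + 6) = (y - 3)*(y + 2)*(y + 3)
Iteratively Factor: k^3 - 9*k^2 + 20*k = (k - 5)*(k^2 - 4*k) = k*(k - 5)*(k - 4)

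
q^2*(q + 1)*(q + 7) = q^4 + 8*q^3 + 7*q^2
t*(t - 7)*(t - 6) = t^3 - 13*t^2 + 42*t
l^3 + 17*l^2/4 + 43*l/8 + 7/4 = (l + 1/2)*(l + 7/4)*(l + 2)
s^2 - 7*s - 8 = (s - 8)*(s + 1)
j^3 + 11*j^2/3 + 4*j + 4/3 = (j + 2/3)*(j + 1)*(j + 2)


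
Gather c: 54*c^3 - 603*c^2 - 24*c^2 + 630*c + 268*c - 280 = 54*c^3 - 627*c^2 + 898*c - 280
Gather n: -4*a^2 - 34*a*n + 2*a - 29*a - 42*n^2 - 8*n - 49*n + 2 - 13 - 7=-4*a^2 - 27*a - 42*n^2 + n*(-34*a - 57) - 18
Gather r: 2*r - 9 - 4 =2*r - 13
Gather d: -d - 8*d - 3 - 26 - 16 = -9*d - 45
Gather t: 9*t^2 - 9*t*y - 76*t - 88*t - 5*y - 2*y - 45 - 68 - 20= 9*t^2 + t*(-9*y - 164) - 7*y - 133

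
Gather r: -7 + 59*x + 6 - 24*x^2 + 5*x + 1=-24*x^2 + 64*x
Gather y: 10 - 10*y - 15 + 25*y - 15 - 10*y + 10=5*y - 10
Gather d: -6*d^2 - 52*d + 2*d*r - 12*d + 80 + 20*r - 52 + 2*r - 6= -6*d^2 + d*(2*r - 64) + 22*r + 22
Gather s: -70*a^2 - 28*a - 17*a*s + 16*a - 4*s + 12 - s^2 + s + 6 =-70*a^2 - 12*a - s^2 + s*(-17*a - 3) + 18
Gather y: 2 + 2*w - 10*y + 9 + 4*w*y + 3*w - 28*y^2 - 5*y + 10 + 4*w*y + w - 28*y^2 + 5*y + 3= 6*w - 56*y^2 + y*(8*w - 10) + 24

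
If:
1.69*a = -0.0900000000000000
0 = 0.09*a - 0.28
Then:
No Solution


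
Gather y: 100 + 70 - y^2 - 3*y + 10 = -y^2 - 3*y + 180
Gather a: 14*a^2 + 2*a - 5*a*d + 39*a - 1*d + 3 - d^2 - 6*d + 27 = 14*a^2 + a*(41 - 5*d) - d^2 - 7*d + 30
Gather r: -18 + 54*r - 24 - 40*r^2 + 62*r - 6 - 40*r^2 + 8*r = -80*r^2 + 124*r - 48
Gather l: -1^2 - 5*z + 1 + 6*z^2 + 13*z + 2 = 6*z^2 + 8*z + 2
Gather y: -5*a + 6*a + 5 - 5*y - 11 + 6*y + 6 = a + y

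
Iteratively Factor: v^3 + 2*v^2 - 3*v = (v + 3)*(v^2 - v) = (v - 1)*(v + 3)*(v)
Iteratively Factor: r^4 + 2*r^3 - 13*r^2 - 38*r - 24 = (r + 2)*(r^3 - 13*r - 12) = (r + 1)*(r + 2)*(r^2 - r - 12) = (r - 4)*(r + 1)*(r + 2)*(r + 3)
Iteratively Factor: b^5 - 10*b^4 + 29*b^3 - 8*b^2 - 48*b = (b - 4)*(b^4 - 6*b^3 + 5*b^2 + 12*b) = b*(b - 4)*(b^3 - 6*b^2 + 5*b + 12) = b*(b - 4)*(b - 3)*(b^2 - 3*b - 4) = b*(b - 4)*(b - 3)*(b + 1)*(b - 4)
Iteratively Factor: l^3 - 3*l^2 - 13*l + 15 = (l + 3)*(l^2 - 6*l + 5) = (l - 5)*(l + 3)*(l - 1)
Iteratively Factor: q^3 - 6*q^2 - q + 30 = (q + 2)*(q^2 - 8*q + 15) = (q - 5)*(q + 2)*(q - 3)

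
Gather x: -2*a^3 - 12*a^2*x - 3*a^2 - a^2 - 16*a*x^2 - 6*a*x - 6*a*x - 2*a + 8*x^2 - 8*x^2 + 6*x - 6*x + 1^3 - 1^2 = -2*a^3 - 4*a^2 - 16*a*x^2 - 2*a + x*(-12*a^2 - 12*a)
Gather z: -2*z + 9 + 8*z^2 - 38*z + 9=8*z^2 - 40*z + 18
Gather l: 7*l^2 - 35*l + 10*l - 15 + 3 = 7*l^2 - 25*l - 12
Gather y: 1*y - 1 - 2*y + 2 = 1 - y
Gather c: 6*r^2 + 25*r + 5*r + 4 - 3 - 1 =6*r^2 + 30*r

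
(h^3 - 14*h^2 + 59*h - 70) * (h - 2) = h^4 - 16*h^3 + 87*h^2 - 188*h + 140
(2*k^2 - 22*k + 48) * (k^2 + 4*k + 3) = 2*k^4 - 14*k^3 - 34*k^2 + 126*k + 144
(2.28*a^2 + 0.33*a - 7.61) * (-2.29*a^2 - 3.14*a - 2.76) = -5.2212*a^4 - 7.9149*a^3 + 10.0979*a^2 + 22.9846*a + 21.0036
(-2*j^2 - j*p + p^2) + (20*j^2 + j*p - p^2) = 18*j^2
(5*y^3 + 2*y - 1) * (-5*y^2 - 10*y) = -25*y^5 - 50*y^4 - 10*y^3 - 15*y^2 + 10*y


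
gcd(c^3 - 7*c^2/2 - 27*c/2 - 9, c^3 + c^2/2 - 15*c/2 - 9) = c + 3/2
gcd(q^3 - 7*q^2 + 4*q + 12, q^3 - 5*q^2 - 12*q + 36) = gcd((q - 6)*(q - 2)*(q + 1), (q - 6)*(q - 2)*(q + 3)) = q^2 - 8*q + 12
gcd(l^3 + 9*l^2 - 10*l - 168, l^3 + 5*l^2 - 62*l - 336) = l^2 + 13*l + 42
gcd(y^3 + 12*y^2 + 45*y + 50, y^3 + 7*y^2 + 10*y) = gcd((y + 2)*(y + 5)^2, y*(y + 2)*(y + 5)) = y^2 + 7*y + 10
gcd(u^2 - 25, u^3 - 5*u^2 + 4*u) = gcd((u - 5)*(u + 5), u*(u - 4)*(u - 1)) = 1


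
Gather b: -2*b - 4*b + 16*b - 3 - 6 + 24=10*b + 15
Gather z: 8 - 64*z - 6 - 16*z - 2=-80*z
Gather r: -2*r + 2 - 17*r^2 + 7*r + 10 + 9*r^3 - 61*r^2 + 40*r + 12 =9*r^3 - 78*r^2 + 45*r + 24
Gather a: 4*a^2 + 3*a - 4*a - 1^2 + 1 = 4*a^2 - a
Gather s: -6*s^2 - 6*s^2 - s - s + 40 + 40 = -12*s^2 - 2*s + 80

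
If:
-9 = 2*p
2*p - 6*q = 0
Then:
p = -9/2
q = -3/2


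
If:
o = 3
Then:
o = 3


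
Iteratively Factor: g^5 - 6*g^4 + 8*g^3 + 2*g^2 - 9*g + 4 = (g - 1)*(g^4 - 5*g^3 + 3*g^2 + 5*g - 4) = (g - 1)*(g + 1)*(g^3 - 6*g^2 + 9*g - 4) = (g - 1)^2*(g + 1)*(g^2 - 5*g + 4) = (g - 4)*(g - 1)^2*(g + 1)*(g - 1)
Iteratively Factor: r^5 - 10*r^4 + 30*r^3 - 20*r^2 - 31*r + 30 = (r + 1)*(r^4 - 11*r^3 + 41*r^2 - 61*r + 30) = (r - 2)*(r + 1)*(r^3 - 9*r^2 + 23*r - 15) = (r - 3)*(r - 2)*(r + 1)*(r^2 - 6*r + 5) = (r - 3)*(r - 2)*(r - 1)*(r + 1)*(r - 5)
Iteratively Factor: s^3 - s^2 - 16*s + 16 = (s + 4)*(s^2 - 5*s + 4) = (s - 4)*(s + 4)*(s - 1)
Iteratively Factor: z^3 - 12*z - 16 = (z - 4)*(z^2 + 4*z + 4) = (z - 4)*(z + 2)*(z + 2)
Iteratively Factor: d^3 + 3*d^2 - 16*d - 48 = (d - 4)*(d^2 + 7*d + 12) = (d - 4)*(d + 3)*(d + 4)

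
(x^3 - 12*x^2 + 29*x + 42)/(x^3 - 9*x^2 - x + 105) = (x^2 - 5*x - 6)/(x^2 - 2*x - 15)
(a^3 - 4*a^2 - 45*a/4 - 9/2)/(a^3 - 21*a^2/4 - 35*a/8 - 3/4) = 2*(2*a + 3)/(4*a + 1)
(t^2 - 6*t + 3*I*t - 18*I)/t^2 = (t^2 + 3*t*(-2 + I) - 18*I)/t^2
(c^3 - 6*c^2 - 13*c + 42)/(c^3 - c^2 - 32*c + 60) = (c^2 - 4*c - 21)/(c^2 + c - 30)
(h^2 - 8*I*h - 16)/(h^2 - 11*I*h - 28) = (h - 4*I)/(h - 7*I)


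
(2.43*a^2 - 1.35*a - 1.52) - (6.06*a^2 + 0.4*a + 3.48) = -3.63*a^2 - 1.75*a - 5.0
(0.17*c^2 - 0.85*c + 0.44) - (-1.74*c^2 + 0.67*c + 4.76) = 1.91*c^2 - 1.52*c - 4.32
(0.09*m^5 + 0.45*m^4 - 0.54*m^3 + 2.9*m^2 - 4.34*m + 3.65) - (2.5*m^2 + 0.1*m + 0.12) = 0.09*m^5 + 0.45*m^4 - 0.54*m^3 + 0.4*m^2 - 4.44*m + 3.53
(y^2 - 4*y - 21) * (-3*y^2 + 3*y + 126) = -3*y^4 + 15*y^3 + 177*y^2 - 567*y - 2646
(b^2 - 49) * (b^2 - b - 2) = b^4 - b^3 - 51*b^2 + 49*b + 98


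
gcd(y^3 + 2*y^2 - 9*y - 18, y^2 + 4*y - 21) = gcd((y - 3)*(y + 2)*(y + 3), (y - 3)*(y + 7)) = y - 3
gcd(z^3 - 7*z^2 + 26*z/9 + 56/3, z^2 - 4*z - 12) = z - 6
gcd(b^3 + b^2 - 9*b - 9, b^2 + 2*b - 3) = b + 3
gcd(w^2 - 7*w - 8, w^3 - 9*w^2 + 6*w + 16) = w^2 - 7*w - 8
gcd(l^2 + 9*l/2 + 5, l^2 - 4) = l + 2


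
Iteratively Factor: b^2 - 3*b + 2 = (b - 2)*(b - 1)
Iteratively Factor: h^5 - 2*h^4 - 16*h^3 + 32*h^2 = (h - 2)*(h^4 - 16*h^2) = h*(h - 2)*(h^3 - 16*h) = h*(h - 2)*(h + 4)*(h^2 - 4*h) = h^2*(h - 2)*(h + 4)*(h - 4)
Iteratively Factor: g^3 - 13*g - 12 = (g + 1)*(g^2 - g - 12) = (g + 1)*(g + 3)*(g - 4)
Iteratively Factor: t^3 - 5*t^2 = (t - 5)*(t^2) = t*(t - 5)*(t)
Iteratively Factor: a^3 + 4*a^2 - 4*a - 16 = (a - 2)*(a^2 + 6*a + 8) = (a - 2)*(a + 2)*(a + 4)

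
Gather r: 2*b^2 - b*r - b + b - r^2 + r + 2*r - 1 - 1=2*b^2 - r^2 + r*(3 - b) - 2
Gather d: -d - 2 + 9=7 - d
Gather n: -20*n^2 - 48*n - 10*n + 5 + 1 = -20*n^2 - 58*n + 6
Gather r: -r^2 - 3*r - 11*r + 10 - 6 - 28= -r^2 - 14*r - 24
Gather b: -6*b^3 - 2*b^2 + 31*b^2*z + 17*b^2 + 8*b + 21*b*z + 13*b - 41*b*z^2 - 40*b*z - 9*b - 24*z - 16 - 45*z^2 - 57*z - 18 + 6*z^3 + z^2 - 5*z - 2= -6*b^3 + b^2*(31*z + 15) + b*(-41*z^2 - 19*z + 12) + 6*z^3 - 44*z^2 - 86*z - 36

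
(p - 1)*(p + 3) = p^2 + 2*p - 3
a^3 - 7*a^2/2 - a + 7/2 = (a - 7/2)*(a - 1)*(a + 1)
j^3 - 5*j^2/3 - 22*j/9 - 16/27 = (j - 8/3)*(j + 1/3)*(j + 2/3)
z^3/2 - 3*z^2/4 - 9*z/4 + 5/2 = (z/2 + 1)*(z - 5/2)*(z - 1)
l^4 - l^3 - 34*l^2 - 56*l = l*(l - 7)*(l + 2)*(l + 4)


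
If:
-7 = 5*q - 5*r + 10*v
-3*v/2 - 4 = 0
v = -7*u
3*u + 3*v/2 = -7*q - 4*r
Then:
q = 1952/1155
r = -2591/1155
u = 8/21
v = -8/3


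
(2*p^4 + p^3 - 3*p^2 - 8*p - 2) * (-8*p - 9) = -16*p^5 - 26*p^4 + 15*p^3 + 91*p^2 + 88*p + 18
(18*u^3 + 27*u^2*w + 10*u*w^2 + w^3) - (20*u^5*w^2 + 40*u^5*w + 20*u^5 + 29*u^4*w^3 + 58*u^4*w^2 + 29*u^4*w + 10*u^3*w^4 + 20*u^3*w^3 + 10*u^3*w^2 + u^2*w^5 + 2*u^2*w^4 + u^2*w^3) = -20*u^5*w^2 - 40*u^5*w - 20*u^5 - 29*u^4*w^3 - 58*u^4*w^2 - 29*u^4*w - 10*u^3*w^4 - 20*u^3*w^3 - 10*u^3*w^2 + 18*u^3 - u^2*w^5 - 2*u^2*w^4 - u^2*w^3 + 27*u^2*w + 10*u*w^2 + w^3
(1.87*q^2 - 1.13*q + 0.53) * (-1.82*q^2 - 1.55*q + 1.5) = -3.4034*q^4 - 0.8419*q^3 + 3.5919*q^2 - 2.5165*q + 0.795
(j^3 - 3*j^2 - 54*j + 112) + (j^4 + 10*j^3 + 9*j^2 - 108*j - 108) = j^4 + 11*j^3 + 6*j^2 - 162*j + 4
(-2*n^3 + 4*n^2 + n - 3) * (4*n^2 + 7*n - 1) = -8*n^5 + 2*n^4 + 34*n^3 - 9*n^2 - 22*n + 3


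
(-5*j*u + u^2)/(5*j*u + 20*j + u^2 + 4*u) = u*(-5*j + u)/(5*j*u + 20*j + u^2 + 4*u)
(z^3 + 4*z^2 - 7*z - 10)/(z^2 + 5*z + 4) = (z^2 + 3*z - 10)/(z + 4)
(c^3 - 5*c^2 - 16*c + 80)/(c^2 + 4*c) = c - 9 + 20/c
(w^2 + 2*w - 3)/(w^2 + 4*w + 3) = (w - 1)/(w + 1)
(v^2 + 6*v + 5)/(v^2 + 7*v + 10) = (v + 1)/(v + 2)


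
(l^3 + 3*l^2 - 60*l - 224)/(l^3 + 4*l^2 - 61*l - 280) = (l + 4)/(l + 5)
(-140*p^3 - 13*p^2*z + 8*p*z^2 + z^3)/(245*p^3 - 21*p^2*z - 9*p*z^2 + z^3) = (-28*p^2 + 3*p*z + z^2)/(49*p^2 - 14*p*z + z^2)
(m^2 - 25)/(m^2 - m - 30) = (m - 5)/(m - 6)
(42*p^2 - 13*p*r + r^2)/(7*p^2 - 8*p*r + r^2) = (6*p - r)/(p - r)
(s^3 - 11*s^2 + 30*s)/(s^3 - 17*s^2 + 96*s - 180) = s/(s - 6)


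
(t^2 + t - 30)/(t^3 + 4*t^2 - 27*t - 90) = 1/(t + 3)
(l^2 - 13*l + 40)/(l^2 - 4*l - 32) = (l - 5)/(l + 4)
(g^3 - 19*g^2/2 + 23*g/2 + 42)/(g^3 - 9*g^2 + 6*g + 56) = (g + 3/2)/(g + 2)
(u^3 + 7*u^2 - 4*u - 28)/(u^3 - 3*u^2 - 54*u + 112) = (u + 2)/(u - 8)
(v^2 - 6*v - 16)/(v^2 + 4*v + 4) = (v - 8)/(v + 2)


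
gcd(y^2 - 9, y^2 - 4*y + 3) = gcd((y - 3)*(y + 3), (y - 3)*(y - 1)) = y - 3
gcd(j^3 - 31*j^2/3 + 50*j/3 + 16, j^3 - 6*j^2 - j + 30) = j - 3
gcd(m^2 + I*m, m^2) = m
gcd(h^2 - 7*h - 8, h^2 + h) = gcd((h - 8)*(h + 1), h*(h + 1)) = h + 1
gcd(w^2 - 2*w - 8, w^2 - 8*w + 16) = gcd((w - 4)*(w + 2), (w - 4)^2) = w - 4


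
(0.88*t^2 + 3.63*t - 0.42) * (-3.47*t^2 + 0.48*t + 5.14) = -3.0536*t^4 - 12.1737*t^3 + 7.723*t^2 + 18.4566*t - 2.1588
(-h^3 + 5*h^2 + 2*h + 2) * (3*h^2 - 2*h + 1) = -3*h^5 + 17*h^4 - 5*h^3 + 7*h^2 - 2*h + 2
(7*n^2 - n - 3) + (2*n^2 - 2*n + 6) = 9*n^2 - 3*n + 3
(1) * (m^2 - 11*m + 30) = m^2 - 11*m + 30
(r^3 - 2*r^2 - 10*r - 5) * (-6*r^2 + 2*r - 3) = -6*r^5 + 14*r^4 + 53*r^3 + 16*r^2 + 20*r + 15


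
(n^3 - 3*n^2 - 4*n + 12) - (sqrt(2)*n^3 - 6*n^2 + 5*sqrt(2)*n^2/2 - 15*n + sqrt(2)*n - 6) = -sqrt(2)*n^3 + n^3 - 5*sqrt(2)*n^2/2 + 3*n^2 - sqrt(2)*n + 11*n + 18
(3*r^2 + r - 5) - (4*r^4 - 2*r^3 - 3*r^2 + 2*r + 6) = -4*r^4 + 2*r^3 + 6*r^2 - r - 11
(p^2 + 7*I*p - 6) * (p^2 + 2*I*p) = p^4 + 9*I*p^3 - 20*p^2 - 12*I*p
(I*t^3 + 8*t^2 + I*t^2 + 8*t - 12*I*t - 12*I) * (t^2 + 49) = I*t^5 + 8*t^4 + I*t^4 + 8*t^3 + 37*I*t^3 + 392*t^2 + 37*I*t^2 + 392*t - 588*I*t - 588*I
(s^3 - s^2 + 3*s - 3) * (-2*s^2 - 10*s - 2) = -2*s^5 - 8*s^4 + 2*s^3 - 22*s^2 + 24*s + 6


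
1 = 1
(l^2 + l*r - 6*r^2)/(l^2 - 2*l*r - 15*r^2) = (-l + 2*r)/(-l + 5*r)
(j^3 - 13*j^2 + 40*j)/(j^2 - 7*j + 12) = j*(j^2 - 13*j + 40)/(j^2 - 7*j + 12)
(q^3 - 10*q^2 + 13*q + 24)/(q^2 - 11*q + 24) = q + 1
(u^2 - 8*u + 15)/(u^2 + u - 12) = (u - 5)/(u + 4)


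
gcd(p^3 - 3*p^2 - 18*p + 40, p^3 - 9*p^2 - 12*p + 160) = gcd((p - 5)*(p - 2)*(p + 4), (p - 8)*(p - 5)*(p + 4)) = p^2 - p - 20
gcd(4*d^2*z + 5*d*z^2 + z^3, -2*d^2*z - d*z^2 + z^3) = d*z + z^2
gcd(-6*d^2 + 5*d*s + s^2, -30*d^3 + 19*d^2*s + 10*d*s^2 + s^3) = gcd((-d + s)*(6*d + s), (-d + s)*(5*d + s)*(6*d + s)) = -6*d^2 + 5*d*s + s^2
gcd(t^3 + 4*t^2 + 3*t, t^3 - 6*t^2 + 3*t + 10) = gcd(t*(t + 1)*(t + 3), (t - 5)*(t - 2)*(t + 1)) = t + 1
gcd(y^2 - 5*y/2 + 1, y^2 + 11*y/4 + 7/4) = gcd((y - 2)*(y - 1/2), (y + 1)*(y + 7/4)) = 1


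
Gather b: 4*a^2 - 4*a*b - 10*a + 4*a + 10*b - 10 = 4*a^2 - 6*a + b*(10 - 4*a) - 10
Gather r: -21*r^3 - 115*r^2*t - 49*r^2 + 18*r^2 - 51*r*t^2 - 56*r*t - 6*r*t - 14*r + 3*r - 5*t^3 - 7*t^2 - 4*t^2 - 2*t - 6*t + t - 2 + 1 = -21*r^3 + r^2*(-115*t - 31) + r*(-51*t^2 - 62*t - 11) - 5*t^3 - 11*t^2 - 7*t - 1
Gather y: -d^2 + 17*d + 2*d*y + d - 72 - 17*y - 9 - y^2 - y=-d^2 + 18*d - y^2 + y*(2*d - 18) - 81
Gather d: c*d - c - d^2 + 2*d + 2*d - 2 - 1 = -c - d^2 + d*(c + 4) - 3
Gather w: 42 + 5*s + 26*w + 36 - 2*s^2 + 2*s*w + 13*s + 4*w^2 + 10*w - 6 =-2*s^2 + 18*s + 4*w^2 + w*(2*s + 36) + 72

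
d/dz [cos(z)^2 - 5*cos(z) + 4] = (5 - 2*cos(z))*sin(z)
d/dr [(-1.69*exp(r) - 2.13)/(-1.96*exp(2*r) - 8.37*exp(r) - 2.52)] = (-(1.69*exp(r) + 2.13)*(3.92*exp(r) + 8.37) + 3.3124*exp(2*r) + 14.1453*exp(r) + 4.2588)*exp(r)/(1.96*exp(2*r) + 8.37*exp(r) + 2.52)^2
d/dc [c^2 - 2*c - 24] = 2*c - 2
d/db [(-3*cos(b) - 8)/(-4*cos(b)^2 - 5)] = (12*cos(b)^2 + 64*cos(b) - 15)*sin(b)/(16*cos(b)^4 + 40*cos(b)^2 + 25)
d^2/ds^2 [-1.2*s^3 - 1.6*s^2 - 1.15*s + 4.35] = -7.2*s - 3.2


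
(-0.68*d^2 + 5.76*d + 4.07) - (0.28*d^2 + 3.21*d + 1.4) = -0.96*d^2 + 2.55*d + 2.67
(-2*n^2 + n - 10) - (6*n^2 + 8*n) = -8*n^2 - 7*n - 10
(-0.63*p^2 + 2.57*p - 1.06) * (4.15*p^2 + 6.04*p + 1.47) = -2.6145*p^4 + 6.8603*p^3 + 10.1977*p^2 - 2.6245*p - 1.5582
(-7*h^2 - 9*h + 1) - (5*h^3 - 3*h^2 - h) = -5*h^3 - 4*h^2 - 8*h + 1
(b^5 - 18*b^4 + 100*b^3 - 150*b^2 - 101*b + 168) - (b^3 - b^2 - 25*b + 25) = b^5 - 18*b^4 + 99*b^3 - 149*b^2 - 76*b + 143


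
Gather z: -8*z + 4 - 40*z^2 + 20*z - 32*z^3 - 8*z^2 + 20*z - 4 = -32*z^3 - 48*z^2 + 32*z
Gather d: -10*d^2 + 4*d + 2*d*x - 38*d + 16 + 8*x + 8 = -10*d^2 + d*(2*x - 34) + 8*x + 24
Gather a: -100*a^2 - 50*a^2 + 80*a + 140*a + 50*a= -150*a^2 + 270*a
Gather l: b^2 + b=b^2 + b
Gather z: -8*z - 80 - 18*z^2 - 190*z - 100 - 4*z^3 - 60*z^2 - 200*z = -4*z^3 - 78*z^2 - 398*z - 180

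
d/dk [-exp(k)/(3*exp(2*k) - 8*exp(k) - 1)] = (3*exp(3*k) + exp(k))/(9*exp(4*k) - 48*exp(3*k) + 58*exp(2*k) + 16*exp(k) + 1)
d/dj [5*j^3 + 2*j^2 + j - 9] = 15*j^2 + 4*j + 1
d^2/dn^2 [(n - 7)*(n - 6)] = 2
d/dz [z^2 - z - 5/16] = 2*z - 1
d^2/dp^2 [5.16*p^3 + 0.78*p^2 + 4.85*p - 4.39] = 30.96*p + 1.56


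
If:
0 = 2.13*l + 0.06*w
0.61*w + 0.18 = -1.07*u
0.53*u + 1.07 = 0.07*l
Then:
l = -0.09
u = -2.03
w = 3.27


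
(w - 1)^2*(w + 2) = w^3 - 3*w + 2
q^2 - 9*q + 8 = (q - 8)*(q - 1)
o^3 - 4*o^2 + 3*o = o*(o - 3)*(o - 1)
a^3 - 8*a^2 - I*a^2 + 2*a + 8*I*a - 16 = (a - 8)*(a - 2*I)*(a + I)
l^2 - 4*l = l*(l - 4)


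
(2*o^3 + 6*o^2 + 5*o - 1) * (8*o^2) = 16*o^5 + 48*o^4 + 40*o^3 - 8*o^2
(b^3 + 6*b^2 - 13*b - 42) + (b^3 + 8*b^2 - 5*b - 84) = 2*b^3 + 14*b^2 - 18*b - 126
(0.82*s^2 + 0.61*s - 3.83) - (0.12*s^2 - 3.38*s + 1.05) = 0.7*s^2 + 3.99*s - 4.88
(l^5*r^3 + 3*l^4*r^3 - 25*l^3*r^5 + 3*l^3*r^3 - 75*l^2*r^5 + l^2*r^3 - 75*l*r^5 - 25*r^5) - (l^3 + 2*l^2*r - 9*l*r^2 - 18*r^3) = l^5*r^3 + 3*l^4*r^3 - 25*l^3*r^5 + 3*l^3*r^3 - l^3 - 75*l^2*r^5 + l^2*r^3 - 2*l^2*r - 75*l*r^5 + 9*l*r^2 - 25*r^5 + 18*r^3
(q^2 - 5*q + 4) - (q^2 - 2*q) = 4 - 3*q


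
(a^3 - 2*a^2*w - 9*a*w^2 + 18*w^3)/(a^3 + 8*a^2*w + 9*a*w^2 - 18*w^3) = (-a^2 + 5*a*w - 6*w^2)/(-a^2 - 5*a*w + 6*w^2)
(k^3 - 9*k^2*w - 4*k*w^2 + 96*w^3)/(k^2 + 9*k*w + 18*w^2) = (k^2 - 12*k*w + 32*w^2)/(k + 6*w)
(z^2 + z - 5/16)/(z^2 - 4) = (z^2 + z - 5/16)/(z^2 - 4)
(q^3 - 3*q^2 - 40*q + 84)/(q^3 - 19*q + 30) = (q^2 - q - 42)/(q^2 + 2*q - 15)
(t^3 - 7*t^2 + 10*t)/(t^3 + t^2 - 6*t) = (t - 5)/(t + 3)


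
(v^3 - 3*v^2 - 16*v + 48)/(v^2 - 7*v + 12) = v + 4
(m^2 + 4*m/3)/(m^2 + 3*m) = (m + 4/3)/(m + 3)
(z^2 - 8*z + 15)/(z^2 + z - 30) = (z - 3)/(z + 6)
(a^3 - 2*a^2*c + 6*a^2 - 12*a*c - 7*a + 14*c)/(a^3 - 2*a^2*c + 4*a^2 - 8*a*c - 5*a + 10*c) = (a + 7)/(a + 5)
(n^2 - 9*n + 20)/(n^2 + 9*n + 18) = (n^2 - 9*n + 20)/(n^2 + 9*n + 18)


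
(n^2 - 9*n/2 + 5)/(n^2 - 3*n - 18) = (-n^2 + 9*n/2 - 5)/(-n^2 + 3*n + 18)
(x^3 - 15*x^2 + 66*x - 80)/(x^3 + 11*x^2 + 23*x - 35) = (x^3 - 15*x^2 + 66*x - 80)/(x^3 + 11*x^2 + 23*x - 35)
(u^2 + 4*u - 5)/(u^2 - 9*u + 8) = (u + 5)/(u - 8)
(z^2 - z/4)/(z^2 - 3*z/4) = (4*z - 1)/(4*z - 3)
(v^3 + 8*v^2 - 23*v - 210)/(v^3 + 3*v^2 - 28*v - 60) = (v + 7)/(v + 2)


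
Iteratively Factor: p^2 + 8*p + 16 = (p + 4)*(p + 4)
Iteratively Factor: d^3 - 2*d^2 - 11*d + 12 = (d + 3)*(d^2 - 5*d + 4) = (d - 4)*(d + 3)*(d - 1)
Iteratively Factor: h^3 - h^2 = (h - 1)*(h^2) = h*(h - 1)*(h)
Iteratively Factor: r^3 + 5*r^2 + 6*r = (r + 2)*(r^2 + 3*r) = r*(r + 2)*(r + 3)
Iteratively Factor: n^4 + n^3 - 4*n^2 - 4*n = (n + 1)*(n^3 - 4*n) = (n + 1)*(n + 2)*(n^2 - 2*n) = n*(n + 1)*(n + 2)*(n - 2)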